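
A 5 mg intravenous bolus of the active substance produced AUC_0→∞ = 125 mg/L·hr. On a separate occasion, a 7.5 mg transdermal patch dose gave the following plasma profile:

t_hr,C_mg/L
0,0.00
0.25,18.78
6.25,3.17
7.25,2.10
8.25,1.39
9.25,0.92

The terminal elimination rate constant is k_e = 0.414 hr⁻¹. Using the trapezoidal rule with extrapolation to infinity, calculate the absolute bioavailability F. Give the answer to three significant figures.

F = 0.405

Trapezoidal AUC_0→9.25 (transdermal patch):
  [0→0.25]: (0.00+18.78)/2 × 0.25 = 2.3475
  [0.25→6.25]: (18.78+3.17)/2 × 6 = 65.85
  [6.25→7.25]: (3.17+2.10)/2 × 1 = 2.635
  [7.25→8.25]: (2.10+1.39)/2 × 1 = 1.745
  [8.25→9.25]: (1.39+0.92)/2 × 1 = 1.155
  Sum = 73.7325 mg/L·hr
Tail: C_last/k_e = 0.92/0.414 = 2.222
AUC_0→∞ (transdermal patch) = 73.7325 + 2.222 = 75.9545 mg/L·hr
F = (AUC_ev/D_ev)/(AUC_iv/D_iv) = (75.9545/7.5)/(125/5) = 10.1273/25 = 0.4051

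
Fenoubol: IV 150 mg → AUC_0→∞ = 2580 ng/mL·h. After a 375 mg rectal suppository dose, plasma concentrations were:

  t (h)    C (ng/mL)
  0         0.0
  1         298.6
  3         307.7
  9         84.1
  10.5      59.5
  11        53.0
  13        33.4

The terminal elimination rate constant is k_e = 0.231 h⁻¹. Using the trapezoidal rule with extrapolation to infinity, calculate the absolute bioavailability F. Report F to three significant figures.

F = 0.356

Trapezoidal AUC_0→13 (rectal suppository):
  [0→1]: (0.0+298.6)/2 × 1 = 149.3
  [1→3]: (298.6+307.7)/2 × 2 = 606.3
  [3→9]: (307.7+84.1)/2 × 6 = 1175.4
  [9→10.5]: (84.1+59.5)/2 × 1.5 = 107.7
  [10.5→11]: (59.5+53.0)/2 × 0.5 = 28.125
  [11→13]: (53.0+33.4)/2 × 2 = 86.4
  Sum = 2153.225 ng/mL·h
Tail: C_last/k_e = 33.4/0.231 = 144.589
AUC_0→∞ (rectal suppository) = 2153.225 + 144.589 = 2297.814 ng/mL·h
F = (AUC_ev/D_ev)/(AUC_iv/D_iv) = (2297.814/375)/(2580/150) = 6.127504/17.2 = 0.3563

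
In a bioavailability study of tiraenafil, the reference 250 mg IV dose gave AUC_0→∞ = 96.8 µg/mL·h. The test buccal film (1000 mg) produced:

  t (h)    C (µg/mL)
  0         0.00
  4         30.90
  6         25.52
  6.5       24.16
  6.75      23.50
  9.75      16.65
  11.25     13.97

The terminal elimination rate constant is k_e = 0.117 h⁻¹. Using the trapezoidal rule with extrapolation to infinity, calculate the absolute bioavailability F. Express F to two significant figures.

F = 0.88

Trapezoidal AUC_0→11.25 (buccal film):
  [0→4]: (0.00+30.90)/2 × 4 = 61.8
  [4→6]: (30.90+25.52)/2 × 2 = 56.42
  [6→6.5]: (25.52+24.16)/2 × 0.5 = 12.42
  [6.5→6.75]: (24.16+23.50)/2 × 0.25 = 5.9575
  [6.75→9.75]: (23.50+16.65)/2 × 3 = 60.225
  [9.75→11.25]: (16.65+13.97)/2 × 1.5 = 22.965
  Sum = 219.7875 µg/mL·h
Tail: C_last/k_e = 13.97/0.117 = 119.402
AUC_0→∞ (buccal film) = 219.7875 + 119.402 = 339.1895 µg/mL·h
F = (AUC_ev/D_ev)/(AUC_iv/D_iv) = (339.1895/1000)/(96.8/250) = 0.3391895/0.3872 = 0.8760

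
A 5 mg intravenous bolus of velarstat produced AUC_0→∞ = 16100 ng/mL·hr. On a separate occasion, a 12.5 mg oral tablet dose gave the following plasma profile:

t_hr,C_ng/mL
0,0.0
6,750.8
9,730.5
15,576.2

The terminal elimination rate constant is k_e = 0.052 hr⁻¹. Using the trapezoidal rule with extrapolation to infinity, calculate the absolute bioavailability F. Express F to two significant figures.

F = 0.48

Trapezoidal AUC_0→15 (oral tablet):
  [0→6]: (0.0+750.8)/2 × 6 = 2252.4
  [6→9]: (750.8+730.5)/2 × 3 = 2221.95
  [9→15]: (730.5+576.2)/2 × 6 = 3920.1
  Sum = 8394.45 ng/mL·hr
Tail: C_last/k_e = 576.2/0.052 = 11080.769
AUC_0→∞ (oral tablet) = 8394.45 + 11080.769 = 19475.219 ng/mL·hr
F = (AUC_ev/D_ev)/(AUC_iv/D_iv) = (19475.219/12.5)/(16100/5) = 1558.02/3220 = 0.4839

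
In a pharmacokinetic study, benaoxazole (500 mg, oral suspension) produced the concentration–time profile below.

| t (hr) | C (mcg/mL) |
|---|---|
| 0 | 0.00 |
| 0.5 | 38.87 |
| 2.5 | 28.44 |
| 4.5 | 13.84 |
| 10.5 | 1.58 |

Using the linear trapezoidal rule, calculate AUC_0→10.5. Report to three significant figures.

Trapezoidal AUC_0→10.5:
  [0→0.5]: (0.00+38.87)/2 × 0.5 = 9.7175
  [0.5→2.5]: (38.87+28.44)/2 × 2 = 67.31
  [2.5→4.5]: (28.44+13.84)/2 × 2 = 42.28
  [4.5→10.5]: (13.84+1.58)/2 × 6 = 46.26
  Sum = 165.5675 mcg/mL·hr

AUC = 166 mcg/mL·hr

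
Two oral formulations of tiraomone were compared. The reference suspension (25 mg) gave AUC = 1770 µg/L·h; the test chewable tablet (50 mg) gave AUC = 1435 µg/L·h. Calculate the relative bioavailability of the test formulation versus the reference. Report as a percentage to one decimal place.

F_rel = (AUC_test/D_test) / (AUC_ref/D_ref)
      = (1435/50) / (1770/25)
      = 28.7 / 70.8 = 0.4054 = 40.54%

F_rel = 40.5%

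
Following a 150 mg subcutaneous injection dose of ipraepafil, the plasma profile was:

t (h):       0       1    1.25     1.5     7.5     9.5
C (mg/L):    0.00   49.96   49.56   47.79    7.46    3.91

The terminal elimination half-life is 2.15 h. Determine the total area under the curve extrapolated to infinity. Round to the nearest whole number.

AUC = 239 mg/L·h

Trapezoidal AUC_0→9.5:
  [0→1]: (0.00+49.96)/2 × 1 = 24.98
  [1→1.25]: (49.96+49.56)/2 × 0.25 = 12.44
  [1.25→1.5]: (49.56+47.79)/2 × 0.25 = 12.16875
  [1.5→7.5]: (47.79+7.46)/2 × 6 = 165.75
  [7.5→9.5]: (7.46+3.91)/2 × 2 = 11.37
  Sum = 226.70875 mg/L·h
k_e = ln2 / t½ = 0.693147 / 2.15 = 0.3224 h^-1
Extrapolated tail: C_last / k_e = 3.91 / 0.3224 = 12.128
AUC_0→∞ = 226.70875 + 12.128 = 238.83675 mg/L·h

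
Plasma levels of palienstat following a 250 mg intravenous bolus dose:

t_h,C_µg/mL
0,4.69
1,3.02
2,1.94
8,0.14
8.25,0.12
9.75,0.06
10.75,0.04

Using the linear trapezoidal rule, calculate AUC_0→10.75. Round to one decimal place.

Trapezoidal AUC_0→10.75:
  [0→1]: (4.69+3.02)/2 × 1 = 3.855
  [1→2]: (3.02+1.94)/2 × 1 = 2.48
  [2→8]: (1.94+0.14)/2 × 6 = 6.24
  [8→8.25]: (0.14+0.12)/2 × 0.25 = 0.0325
  [8.25→9.75]: (0.12+0.06)/2 × 1.5 = 0.135
  [9.75→10.75]: (0.06+0.04)/2 × 1 = 0.05
  Sum = 12.7925 µg/mL·h

AUC = 12.8 µg/mL·h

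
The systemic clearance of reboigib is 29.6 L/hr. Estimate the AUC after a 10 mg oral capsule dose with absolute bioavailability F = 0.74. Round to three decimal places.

AUC = 0.250 mg/L·hr

AUC_0→∞ = F × Dose / CL
        = 0.74 × 10 / 29.6 = 0.25 mg/L·hr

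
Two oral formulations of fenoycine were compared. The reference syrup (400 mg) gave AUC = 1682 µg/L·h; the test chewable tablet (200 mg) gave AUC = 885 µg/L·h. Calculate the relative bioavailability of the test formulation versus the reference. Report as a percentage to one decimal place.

F_rel = 105.2%

F_rel = (AUC_test/D_test) / (AUC_ref/D_ref)
      = (885/200) / (1682/400)
      = 4.425 / 4.205 = 1.0523 = 105.23%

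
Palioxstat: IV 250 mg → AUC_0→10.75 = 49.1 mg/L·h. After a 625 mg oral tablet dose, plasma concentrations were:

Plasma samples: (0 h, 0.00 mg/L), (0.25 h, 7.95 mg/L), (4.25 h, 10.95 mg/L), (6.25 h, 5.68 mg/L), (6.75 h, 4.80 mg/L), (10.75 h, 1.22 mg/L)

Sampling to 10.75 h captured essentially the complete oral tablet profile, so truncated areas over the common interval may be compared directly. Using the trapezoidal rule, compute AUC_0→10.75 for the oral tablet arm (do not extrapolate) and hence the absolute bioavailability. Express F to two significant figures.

F = 0.57

Trapezoidal AUC_0→10.75 (oral tablet):
  [0→0.25]: (0.00+7.95)/2 × 0.25 = 0.99375
  [0.25→4.25]: (7.95+10.95)/2 × 4 = 37.8
  [4.25→6.25]: (10.95+5.68)/2 × 2 = 16.63
  [6.25→6.75]: (5.68+4.80)/2 × 0.5 = 2.62
  [6.75→10.75]: (4.80+1.22)/2 × 4 = 12.04
  Sum = 70.08375 mg/L·h
F = (AUC_ev/D_ev)/(AUC_iv/D_iv) = (70.08375/625)/(49.1/250) = 0.112134/0.1964 = 0.5709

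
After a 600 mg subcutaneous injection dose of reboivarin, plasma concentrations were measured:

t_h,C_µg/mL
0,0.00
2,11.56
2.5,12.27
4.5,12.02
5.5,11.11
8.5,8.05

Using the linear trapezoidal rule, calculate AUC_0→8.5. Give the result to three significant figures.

AUC = 82.1 µg/mL·h

Trapezoidal AUC_0→8.5:
  [0→2]: (0.00+11.56)/2 × 2 = 11.56
  [2→2.5]: (11.56+12.27)/2 × 0.5 = 5.9575
  [2.5→4.5]: (12.27+12.02)/2 × 2 = 24.29
  [4.5→5.5]: (12.02+11.11)/2 × 1 = 11.565
  [5.5→8.5]: (11.11+8.05)/2 × 3 = 28.74
  Sum = 82.1125 µg/mL·h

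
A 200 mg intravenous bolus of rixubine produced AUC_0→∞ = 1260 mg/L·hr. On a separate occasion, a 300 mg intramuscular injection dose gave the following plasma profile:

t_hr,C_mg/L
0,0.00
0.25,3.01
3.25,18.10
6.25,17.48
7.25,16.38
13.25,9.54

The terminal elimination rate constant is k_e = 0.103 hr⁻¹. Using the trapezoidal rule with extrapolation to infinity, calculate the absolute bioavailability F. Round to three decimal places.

Trapezoidal AUC_0→13.25 (intramuscular injection):
  [0→0.25]: (0.00+3.01)/2 × 0.25 = 0.37625
  [0.25→3.25]: (3.01+18.10)/2 × 3 = 31.665
  [3.25→6.25]: (18.10+17.48)/2 × 3 = 53.37
  [6.25→7.25]: (17.48+16.38)/2 × 1 = 16.93
  [7.25→13.25]: (16.38+9.54)/2 × 6 = 77.76
  Sum = 180.10125 mg/L·hr
Tail: C_last/k_e = 9.54/0.103 = 92.621
AUC_0→∞ (intramuscular injection) = 180.10125 + 92.621 = 272.72225 mg/L·hr
F = (AUC_ev/D_ev)/(AUC_iv/D_iv) = (272.72225/300)/(1260/200) = 0.909074/6.3 = 0.1443

F = 0.144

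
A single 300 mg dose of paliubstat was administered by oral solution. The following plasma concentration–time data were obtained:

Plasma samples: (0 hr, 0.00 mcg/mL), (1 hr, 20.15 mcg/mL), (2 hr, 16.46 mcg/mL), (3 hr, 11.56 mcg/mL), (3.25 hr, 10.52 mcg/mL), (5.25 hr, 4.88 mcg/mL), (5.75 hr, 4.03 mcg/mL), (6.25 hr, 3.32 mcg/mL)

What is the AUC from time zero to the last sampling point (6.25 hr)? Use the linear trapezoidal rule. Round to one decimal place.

AUC = 64.6 mcg/mL·hr

Trapezoidal AUC_0→6.25:
  [0→1]: (0.00+20.15)/2 × 1 = 10.075
  [1→2]: (20.15+16.46)/2 × 1 = 18.305
  [2→3]: (16.46+11.56)/2 × 1 = 14.01
  [3→3.25]: (11.56+10.52)/2 × 0.25 = 2.76
  [3.25→5.25]: (10.52+4.88)/2 × 2 = 15.4
  [5.25→5.75]: (4.88+4.03)/2 × 0.5 = 2.2275
  [5.75→6.25]: (4.03+3.32)/2 × 0.5 = 1.8375
  Sum = 64.615 mcg/mL·hr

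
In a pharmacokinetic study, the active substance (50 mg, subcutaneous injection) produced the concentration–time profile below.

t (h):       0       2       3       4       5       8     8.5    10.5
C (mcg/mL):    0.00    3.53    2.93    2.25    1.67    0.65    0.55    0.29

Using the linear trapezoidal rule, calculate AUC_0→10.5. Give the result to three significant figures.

Trapezoidal AUC_0→10.5:
  [0→2]: (0.00+3.53)/2 × 2 = 3.53
  [2→3]: (3.53+2.93)/2 × 1 = 3.23
  [3→4]: (2.93+2.25)/2 × 1 = 2.59
  [4→5]: (2.25+1.67)/2 × 1 = 1.96
  [5→8]: (1.67+0.65)/2 × 3 = 3.48
  [8→8.5]: (0.65+0.55)/2 × 0.5 = 0.3
  [8.5→10.5]: (0.55+0.29)/2 × 2 = 0.84
  Sum = 15.93 mcg/mL·h

AUC = 15.9 mcg/mL·h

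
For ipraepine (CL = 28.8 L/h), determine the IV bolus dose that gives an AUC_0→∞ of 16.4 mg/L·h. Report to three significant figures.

Dose_iv = CL × AUC_0→∞
     = 28.8 × 16.4 = 472.32 mg

Dose = 472 mg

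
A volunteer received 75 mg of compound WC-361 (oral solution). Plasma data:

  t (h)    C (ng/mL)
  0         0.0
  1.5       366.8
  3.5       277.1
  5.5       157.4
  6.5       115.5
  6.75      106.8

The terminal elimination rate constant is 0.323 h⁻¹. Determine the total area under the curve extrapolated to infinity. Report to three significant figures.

Trapezoidal AUC_0→6.75:
  [0→1.5]: (0.0+366.8)/2 × 1.5 = 275.1
  [1.5→3.5]: (366.8+277.1)/2 × 2 = 643.9
  [3.5→5.5]: (277.1+157.4)/2 × 2 = 434.5
  [5.5→6.5]: (157.4+115.5)/2 × 1 = 136.45
  [6.5→6.75]: (115.5+106.8)/2 × 0.25 = 27.7875
  Sum = 1517.7375 ng/mL·h
Extrapolated tail: C_last / k_e = 106.8 / 0.323 = 330.650
AUC_0→∞ = 1517.7375 + 330.650 = 1848.3875 ng/mL·h

AUC = 1850 ng/mL·h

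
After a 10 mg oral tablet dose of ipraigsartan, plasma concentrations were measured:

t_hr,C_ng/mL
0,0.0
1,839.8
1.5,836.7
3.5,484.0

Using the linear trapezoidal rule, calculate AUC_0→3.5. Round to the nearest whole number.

Trapezoidal AUC_0→3.5:
  [0→1]: (0.0+839.8)/2 × 1 = 419.9
  [1→1.5]: (839.8+836.7)/2 × 0.5 = 419.125
  [1.5→3.5]: (836.7+484.0)/2 × 2 = 1320.7
  Sum = 2159.725 ng/mL·hr

AUC = 2160 ng/mL·hr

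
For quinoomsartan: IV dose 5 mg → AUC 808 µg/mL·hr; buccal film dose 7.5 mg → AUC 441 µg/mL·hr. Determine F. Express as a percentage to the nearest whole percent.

F = (AUC_ev / D_ev) / (AUC_iv / D_iv)
  = (441/7.5) / (808/5)
  = 58.8 / 161.6 = 0.3639
  = 36.39%

F = 36%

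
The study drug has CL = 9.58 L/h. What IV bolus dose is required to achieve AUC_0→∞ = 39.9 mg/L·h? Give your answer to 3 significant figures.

Dose_iv = CL × AUC_0→∞
     = 9.58 × 39.9 = 382.242 mg

Dose = 382 mg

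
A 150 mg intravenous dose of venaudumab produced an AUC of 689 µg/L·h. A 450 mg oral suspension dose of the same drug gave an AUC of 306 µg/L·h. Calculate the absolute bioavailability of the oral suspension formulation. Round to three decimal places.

F = 0.148

F = (AUC_ev / D_ev) / (AUC_iv / D_iv)
  = (306/450) / (689/150)
  = 0.68 / 4.59333 = 0.1480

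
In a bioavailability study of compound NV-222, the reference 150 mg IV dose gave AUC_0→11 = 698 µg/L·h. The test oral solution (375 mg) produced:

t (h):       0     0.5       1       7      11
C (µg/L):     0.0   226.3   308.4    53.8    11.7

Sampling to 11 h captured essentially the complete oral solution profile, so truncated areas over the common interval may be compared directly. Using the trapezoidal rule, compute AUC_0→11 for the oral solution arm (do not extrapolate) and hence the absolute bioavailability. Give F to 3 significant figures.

Trapezoidal AUC_0→11 (oral solution):
  [0→0.5]: (0.0+226.3)/2 × 0.5 = 56.575
  [0.5→1]: (226.3+308.4)/2 × 0.5 = 133.675
  [1→7]: (308.4+53.8)/2 × 6 = 1086.6
  [7→11]: (53.8+11.7)/2 × 4 = 131.0
  Sum = 1407.85 µg/L·h
F = (AUC_ev/D_ev)/(AUC_iv/D_iv) = (1407.85/375)/(698/150) = 3.75427/4.65333 = 0.8068

F = 0.807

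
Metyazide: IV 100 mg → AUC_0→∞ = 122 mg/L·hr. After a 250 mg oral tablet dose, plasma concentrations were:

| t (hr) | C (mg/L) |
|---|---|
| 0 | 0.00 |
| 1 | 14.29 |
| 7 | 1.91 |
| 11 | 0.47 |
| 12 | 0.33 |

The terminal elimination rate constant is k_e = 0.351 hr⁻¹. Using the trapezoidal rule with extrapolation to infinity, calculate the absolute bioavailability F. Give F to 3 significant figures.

Trapezoidal AUC_0→12 (oral tablet):
  [0→1]: (0.00+14.29)/2 × 1 = 7.145
  [1→7]: (14.29+1.91)/2 × 6 = 48.6
  [7→11]: (1.91+0.47)/2 × 4 = 4.76
  [11→12]: (0.47+0.33)/2 × 1 = 0.4
  Sum = 60.905 mg/L·hr
Tail: C_last/k_e = 0.33/0.351 = 0.940
AUC_0→∞ (oral tablet) = 60.905 + 0.940 = 61.845 mg/L·hr
F = (AUC_ev/D_ev)/(AUC_iv/D_iv) = (61.845/250)/(122/100) = 0.24738/1.22 = 0.2028

F = 0.203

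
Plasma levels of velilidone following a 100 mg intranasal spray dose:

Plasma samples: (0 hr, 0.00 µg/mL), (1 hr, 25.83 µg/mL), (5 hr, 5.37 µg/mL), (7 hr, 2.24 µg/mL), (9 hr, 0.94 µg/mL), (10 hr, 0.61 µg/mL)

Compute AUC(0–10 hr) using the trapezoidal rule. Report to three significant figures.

Trapezoidal AUC_0→10:
  [0→1]: (0.00+25.83)/2 × 1 = 12.915
  [1→5]: (25.83+5.37)/2 × 4 = 62.4
  [5→7]: (5.37+2.24)/2 × 2 = 7.61
  [7→9]: (2.24+0.94)/2 × 2 = 3.18
  [9→10]: (0.94+0.61)/2 × 1 = 0.775
  Sum = 86.88 µg/mL·hr

AUC = 86.9 µg/mL·hr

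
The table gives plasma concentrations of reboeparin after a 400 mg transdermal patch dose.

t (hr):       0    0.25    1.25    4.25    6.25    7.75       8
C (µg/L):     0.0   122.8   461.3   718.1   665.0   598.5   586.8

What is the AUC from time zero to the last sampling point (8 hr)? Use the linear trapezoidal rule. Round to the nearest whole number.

AUC = 4555 µg/L·hr

Trapezoidal AUC_0→8:
  [0→0.25]: (0.0+122.8)/2 × 0.25 = 15.35
  [0.25→1.25]: (122.8+461.3)/2 × 1 = 292.05
  [1.25→4.25]: (461.3+718.1)/2 × 3 = 1769.1
  [4.25→6.25]: (718.1+665.0)/2 × 2 = 1383.1
  [6.25→7.75]: (665.0+598.5)/2 × 1.5 = 947.625
  [7.75→8]: (598.5+586.8)/2 × 0.25 = 148.1625
  Sum = 4555.3875 µg/L·hr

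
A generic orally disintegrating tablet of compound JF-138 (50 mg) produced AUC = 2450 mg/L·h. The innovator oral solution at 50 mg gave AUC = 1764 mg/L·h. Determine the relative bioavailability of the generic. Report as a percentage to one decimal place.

F_rel = 138.9%

F_rel = (AUC_test/D_test) / (AUC_ref/D_ref)
      = (2450/50) / (1764/50)
      = 49 / 35.28 = 1.3889 = 138.89%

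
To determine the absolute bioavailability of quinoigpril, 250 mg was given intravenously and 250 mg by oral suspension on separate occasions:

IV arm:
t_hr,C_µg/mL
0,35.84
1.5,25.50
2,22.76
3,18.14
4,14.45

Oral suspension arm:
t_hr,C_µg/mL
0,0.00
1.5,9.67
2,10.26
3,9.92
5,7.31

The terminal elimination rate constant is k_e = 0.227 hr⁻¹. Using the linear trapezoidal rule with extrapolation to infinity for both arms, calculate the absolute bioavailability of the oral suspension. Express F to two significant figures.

F = 0.45

Trapezoidal AUC_0→4 (IV):
  [0→1.5]: (35.84+25.50)/2 × 1.5 = 46.005
  [1.5→2]: (25.50+22.76)/2 × 0.5 = 12.065
  [2→3]: (22.76+18.14)/2 × 1 = 20.45
  [3→4]: (18.14+14.45)/2 × 1 = 16.295
  Sum = 94.815 µg/mL·hr
IV tail: 14.45/0.227 = 63.656; AUC_iv,0→∞ = 94.815 + 63.656 = 158.471 µg/mL·hr
Trapezoidal AUC_0→5 (oral suspension):
  [0→1.5]: (0.00+9.67)/2 × 1.5 = 7.2525
  [1.5→2]: (9.67+10.26)/2 × 0.5 = 4.9825
  [2→3]: (10.26+9.92)/2 × 1 = 10.09
  [3→5]: (9.92+7.31)/2 × 2 = 17.23
  Sum = 39.555 µg/mL·hr
oral suspension tail: 7.31/0.227 = 32.203; AUC_ev,0→∞ = 39.555 + 32.203 = 71.758 µg/mL·hr
F = (AUC_ev/D_ev)/(AUC_iv/D_iv) = (71.758/250)/(158.471/250) = 0.287032/0.633884 = 0.4528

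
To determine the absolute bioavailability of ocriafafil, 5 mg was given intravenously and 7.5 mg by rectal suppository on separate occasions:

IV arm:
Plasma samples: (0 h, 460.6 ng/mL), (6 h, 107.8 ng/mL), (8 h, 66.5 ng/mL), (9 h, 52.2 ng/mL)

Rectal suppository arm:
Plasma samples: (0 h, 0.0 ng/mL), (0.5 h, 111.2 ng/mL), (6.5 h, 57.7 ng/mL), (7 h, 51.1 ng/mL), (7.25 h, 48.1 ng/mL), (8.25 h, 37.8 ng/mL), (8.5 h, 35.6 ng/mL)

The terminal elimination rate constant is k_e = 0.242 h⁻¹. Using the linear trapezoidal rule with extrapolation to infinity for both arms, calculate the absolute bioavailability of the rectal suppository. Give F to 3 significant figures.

F = 0.239

Trapezoidal AUC_0→9 (IV):
  [0→6]: (460.6+107.8)/2 × 6 = 1705.2
  [6→8]: (107.8+66.5)/2 × 2 = 174.3
  [8→9]: (66.5+52.2)/2 × 1 = 59.35
  Sum = 1938.85 ng/mL·h
IV tail: 52.2/0.242 = 215.702; AUC_iv,0→∞ = 1938.85 + 215.702 = 2154.552 ng/mL·h
Trapezoidal AUC_0→8.5 (rectal suppository):
  [0→0.5]: (0.0+111.2)/2 × 0.5 = 27.8
  [0.5→6.5]: (111.2+57.7)/2 × 6 = 506.7
  [6.5→7]: (57.7+51.1)/2 × 0.5 = 27.2
  [7→7.25]: (51.1+48.1)/2 × 0.25 = 12.4
  [7.25→8.25]: (48.1+37.8)/2 × 1 = 42.95
  [8.25→8.5]: (37.8+35.6)/2 × 0.25 = 9.175
  Sum = 626.225 ng/mL·h
rectal suppository tail: 35.6/0.242 = 147.107; AUC_ev,0→∞ = 626.225 + 147.107 = 773.332 ng/mL·h
F = (AUC_ev/D_ev)/(AUC_iv/D_iv) = (773.332/7.5)/(2154.552/5) = 103.111/430.9104 = 0.2393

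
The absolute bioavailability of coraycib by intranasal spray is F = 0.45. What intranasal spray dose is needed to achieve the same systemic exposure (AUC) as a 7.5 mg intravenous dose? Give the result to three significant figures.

D_intranasal = 16.7 mg

For equal systemic exposure: F × D_ev = D_iv
D_ev = D_iv / F = 7.5 / 0.45 = 16.6667 mg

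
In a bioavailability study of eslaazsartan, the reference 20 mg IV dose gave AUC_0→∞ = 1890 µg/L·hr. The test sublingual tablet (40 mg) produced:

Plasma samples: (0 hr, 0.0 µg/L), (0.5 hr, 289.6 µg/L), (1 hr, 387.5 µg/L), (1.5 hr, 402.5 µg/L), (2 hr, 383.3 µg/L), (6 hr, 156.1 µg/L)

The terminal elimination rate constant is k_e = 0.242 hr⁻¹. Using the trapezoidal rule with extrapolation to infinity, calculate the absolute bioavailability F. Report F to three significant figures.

Trapezoidal AUC_0→6 (sublingual tablet):
  [0→0.5]: (0.0+289.6)/2 × 0.5 = 72.4
  [0.5→1]: (289.6+387.5)/2 × 0.5 = 169.275
  [1→1.5]: (387.5+402.5)/2 × 0.5 = 197.5
  [1.5→2]: (402.5+383.3)/2 × 0.5 = 196.45
  [2→6]: (383.3+156.1)/2 × 4 = 1078.8
  Sum = 1714.425 µg/L·hr
Tail: C_last/k_e = 156.1/0.242 = 645.041
AUC_0→∞ (sublingual tablet) = 1714.425 + 645.041 = 2359.466 µg/L·hr
F = (AUC_ev/D_ev)/(AUC_iv/D_iv) = (2359.466/40)/(1890/20) = 58.98665/94.5 = 0.6242

F = 0.624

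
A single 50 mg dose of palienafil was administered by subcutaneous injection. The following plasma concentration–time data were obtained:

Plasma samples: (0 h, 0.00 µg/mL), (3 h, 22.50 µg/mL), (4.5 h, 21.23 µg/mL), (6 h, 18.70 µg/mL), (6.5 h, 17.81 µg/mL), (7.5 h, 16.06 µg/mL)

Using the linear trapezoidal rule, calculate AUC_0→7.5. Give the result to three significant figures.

AUC = 123 µg/mL·h

Trapezoidal AUC_0→7.5:
  [0→3]: (0.00+22.50)/2 × 3 = 33.75
  [3→4.5]: (22.50+21.23)/2 × 1.5 = 32.7975
  [4.5→6]: (21.23+18.70)/2 × 1.5 = 29.9475
  [6→6.5]: (18.70+17.81)/2 × 0.5 = 9.1275
  [6.5→7.5]: (17.81+16.06)/2 × 1 = 16.935
  Sum = 122.5575 µg/mL·h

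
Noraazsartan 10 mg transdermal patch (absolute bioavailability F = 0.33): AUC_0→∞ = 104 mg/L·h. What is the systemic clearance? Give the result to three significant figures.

CL = F × Dose / AUC_0→∞
   = 0.33 × 10 / 104 = 0.0317308 L/h

CL = 0.0317 L/h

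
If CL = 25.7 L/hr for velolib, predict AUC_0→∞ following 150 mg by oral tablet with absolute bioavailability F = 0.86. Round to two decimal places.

AUC = 5.02 mg/L·hr

AUC_0→∞ = F × Dose / CL
        = 0.86 × 150 / 25.7 = 5.01946 mg/L·hr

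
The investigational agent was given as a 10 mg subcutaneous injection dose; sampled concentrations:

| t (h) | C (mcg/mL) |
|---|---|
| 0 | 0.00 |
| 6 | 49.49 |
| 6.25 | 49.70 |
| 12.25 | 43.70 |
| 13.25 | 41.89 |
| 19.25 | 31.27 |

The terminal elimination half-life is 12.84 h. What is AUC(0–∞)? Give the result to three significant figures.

Trapezoidal AUC_0→19.25:
  [0→6]: (0.00+49.49)/2 × 6 = 148.47
  [6→6.25]: (49.49+49.70)/2 × 0.25 = 12.39875
  [6.25→12.25]: (49.70+43.70)/2 × 6 = 280.2
  [12.25→13.25]: (43.70+41.89)/2 × 1 = 42.795
  [13.25→19.25]: (41.89+31.27)/2 × 6 = 219.48
  Sum = 703.34375 mcg/mL·h
k_e = ln2 / t½ = 0.693147 / 12.84 = 0.0540 h^-1
Extrapolated tail: C_last / k_e = 31.27 / 0.054 = 579.074
AUC_0→∞ = 703.34375 + 579.074 = 1282.41775 mcg/mL·h

AUC = 1280 mcg/mL·h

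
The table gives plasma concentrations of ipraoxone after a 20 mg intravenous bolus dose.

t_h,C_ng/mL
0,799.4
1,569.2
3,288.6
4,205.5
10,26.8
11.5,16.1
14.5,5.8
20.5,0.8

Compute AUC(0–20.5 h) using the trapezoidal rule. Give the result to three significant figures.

AUC = 2570 ng/mL·h

Trapezoidal AUC_0→20.5:
  [0→1]: (799.4+569.2)/2 × 1 = 684.3
  [1→3]: (569.2+288.6)/2 × 2 = 857.8
  [3→4]: (288.6+205.5)/2 × 1 = 247.05
  [4→10]: (205.5+26.8)/2 × 6 = 696.9
  [10→11.5]: (26.8+16.1)/2 × 1.5 = 32.175
  [11.5→14.5]: (16.1+5.8)/2 × 3 = 32.85
  [14.5→20.5]: (5.8+0.8)/2 × 6 = 19.8
  Sum = 2570.875 ng/mL·h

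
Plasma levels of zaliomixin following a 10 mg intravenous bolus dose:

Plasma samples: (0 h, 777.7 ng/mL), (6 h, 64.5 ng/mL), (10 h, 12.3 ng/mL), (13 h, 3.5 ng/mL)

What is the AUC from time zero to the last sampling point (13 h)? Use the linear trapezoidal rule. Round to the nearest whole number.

AUC = 2704 ng/mL·h

Trapezoidal AUC_0→13:
  [0→6]: (777.7+64.5)/2 × 6 = 2526.6
  [6→10]: (64.5+12.3)/2 × 4 = 153.6
  [10→13]: (12.3+3.5)/2 × 3 = 23.7
  Sum = 2703.9 ng/mL·h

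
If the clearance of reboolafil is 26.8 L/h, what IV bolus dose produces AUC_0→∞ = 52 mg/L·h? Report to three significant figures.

Dose = 1390 mg

Dose_iv = CL × AUC_0→∞
     = 26.8 × 52 = 1393.6 mg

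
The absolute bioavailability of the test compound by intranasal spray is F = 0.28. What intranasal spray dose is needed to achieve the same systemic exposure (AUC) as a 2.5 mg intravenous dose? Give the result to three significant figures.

For equal systemic exposure: F × D_ev = D_iv
D_ev = D_iv / F = 2.5 / 0.28 = 8.92857 mg

D_intranasal = 8.93 mg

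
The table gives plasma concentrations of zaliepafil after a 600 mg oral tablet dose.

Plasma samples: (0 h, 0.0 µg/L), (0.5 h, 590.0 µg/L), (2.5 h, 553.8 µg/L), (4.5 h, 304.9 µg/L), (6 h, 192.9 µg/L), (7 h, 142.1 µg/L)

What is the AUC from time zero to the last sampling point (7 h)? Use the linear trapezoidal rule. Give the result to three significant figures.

Trapezoidal AUC_0→7:
  [0→0.5]: (0.0+590.0)/2 × 0.5 = 147.5
  [0.5→2.5]: (590.0+553.8)/2 × 2 = 1143.8
  [2.5→4.5]: (553.8+304.9)/2 × 2 = 858.7
  [4.5→6]: (304.9+192.9)/2 × 1.5 = 373.35
  [6→7]: (192.9+142.1)/2 × 1 = 167.5
  Sum = 2690.85 µg/L·h

AUC = 2690 µg/L·h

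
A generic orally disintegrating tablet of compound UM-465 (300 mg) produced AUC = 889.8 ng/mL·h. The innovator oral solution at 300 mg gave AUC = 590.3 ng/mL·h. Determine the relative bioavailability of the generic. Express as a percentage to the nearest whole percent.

F_rel = 151%

F_rel = (AUC_test/D_test) / (AUC_ref/D_ref)
      = (889.8/300) / (590.3/300)
      = 2.966 / 1.96767 = 1.5074 = 150.74%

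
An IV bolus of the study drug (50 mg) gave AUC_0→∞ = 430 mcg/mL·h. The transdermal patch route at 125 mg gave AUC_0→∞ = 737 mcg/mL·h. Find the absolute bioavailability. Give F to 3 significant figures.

F = 0.686

F = (AUC_ev / D_ev) / (AUC_iv / D_iv)
  = (737/125) / (430/50)
  = 5.896 / 8.6 = 0.6856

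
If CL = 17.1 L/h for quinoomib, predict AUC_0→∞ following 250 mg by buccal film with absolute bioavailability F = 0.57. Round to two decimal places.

AUC_0→∞ = F × Dose / CL
        = 0.57 × 250 / 17.1 = 8.33333 mg/L·h

AUC = 8.33 mg/L·h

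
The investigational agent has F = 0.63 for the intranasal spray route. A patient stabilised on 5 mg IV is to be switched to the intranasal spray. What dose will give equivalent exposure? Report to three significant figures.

D_intranasal = 7.94 mg

For equal systemic exposure: F × D_ev = D_iv
D_ev = D_iv / F = 5 / 0.63 = 7.93651 mg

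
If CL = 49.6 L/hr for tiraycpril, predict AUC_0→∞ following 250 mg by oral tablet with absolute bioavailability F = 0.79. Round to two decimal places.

AUC_0→∞ = F × Dose / CL
        = 0.79 × 250 / 49.6 = 3.98185 mg/L·hr

AUC = 3.98 mg/L·hr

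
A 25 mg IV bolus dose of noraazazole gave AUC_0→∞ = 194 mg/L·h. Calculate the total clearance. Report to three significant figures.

CL = Dose_iv / AUC_0→∞
   = 25 / 194 = 0.128866 L/h

CL = 0.129 L/h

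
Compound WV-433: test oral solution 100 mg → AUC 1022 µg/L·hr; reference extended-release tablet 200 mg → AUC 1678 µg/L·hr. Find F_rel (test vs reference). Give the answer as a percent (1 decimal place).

F_rel = (AUC_test/D_test) / (AUC_ref/D_ref)
      = (1022/100) / (1678/200)
      = 10.22 / 8.39 = 1.2181 = 121.81%

F_rel = 121.8%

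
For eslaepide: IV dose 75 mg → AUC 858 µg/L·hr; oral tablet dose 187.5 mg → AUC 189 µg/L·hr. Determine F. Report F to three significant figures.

F = (AUC_ev / D_ev) / (AUC_iv / D_iv)
  = (189/187.5) / (858/75)
  = 1.008 / 11.44 = 0.0881

F = 0.0881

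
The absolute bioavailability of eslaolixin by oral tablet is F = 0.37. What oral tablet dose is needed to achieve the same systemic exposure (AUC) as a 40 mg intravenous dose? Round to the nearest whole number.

D_oral = 108 mg

For equal systemic exposure: F × D_ev = D_iv
D_ev = D_iv / F = 40 / 0.37 = 108.108 mg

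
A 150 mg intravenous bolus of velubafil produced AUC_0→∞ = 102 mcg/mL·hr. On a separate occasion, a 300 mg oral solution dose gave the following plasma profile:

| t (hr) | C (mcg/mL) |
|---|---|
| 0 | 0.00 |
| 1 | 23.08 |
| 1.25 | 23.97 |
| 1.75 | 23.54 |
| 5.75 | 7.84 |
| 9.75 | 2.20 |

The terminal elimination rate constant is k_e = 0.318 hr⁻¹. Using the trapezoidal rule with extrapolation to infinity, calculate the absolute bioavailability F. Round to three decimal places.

F = 0.584

Trapezoidal AUC_0→9.75 (oral solution):
  [0→1]: (0.00+23.08)/2 × 1 = 11.54
  [1→1.25]: (23.08+23.97)/2 × 0.25 = 5.88125
  [1.25→1.75]: (23.97+23.54)/2 × 0.5 = 11.8775
  [1.75→5.75]: (23.54+7.84)/2 × 4 = 62.76
  [5.75→9.75]: (7.84+2.20)/2 × 4 = 20.08
  Sum = 112.13875 mcg/mL·hr
Tail: C_last/k_e = 2.20/0.318 = 6.918
AUC_0→∞ (oral solution) = 112.13875 + 6.918 = 119.05675 mcg/mL·hr
F = (AUC_ev/D_ev)/(AUC_iv/D_iv) = (119.05675/300)/(102/150) = 0.396856/0.68 = 0.5836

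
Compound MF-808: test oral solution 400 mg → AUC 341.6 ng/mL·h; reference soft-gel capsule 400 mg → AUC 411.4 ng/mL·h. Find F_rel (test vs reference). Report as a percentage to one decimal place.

F_rel = 83.0%

F_rel = (AUC_test/D_test) / (AUC_ref/D_ref)
      = (341.6/400) / (411.4/400)
      = 0.854 / 1.0285 = 0.8303 = 83.03%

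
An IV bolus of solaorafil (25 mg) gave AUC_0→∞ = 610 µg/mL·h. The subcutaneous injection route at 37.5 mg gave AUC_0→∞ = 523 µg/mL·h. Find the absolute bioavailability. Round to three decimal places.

F = 0.572

F = (AUC_ev / D_ev) / (AUC_iv / D_iv)
  = (523/37.5) / (610/25)
  = 13.9467 / 24.4 = 0.5716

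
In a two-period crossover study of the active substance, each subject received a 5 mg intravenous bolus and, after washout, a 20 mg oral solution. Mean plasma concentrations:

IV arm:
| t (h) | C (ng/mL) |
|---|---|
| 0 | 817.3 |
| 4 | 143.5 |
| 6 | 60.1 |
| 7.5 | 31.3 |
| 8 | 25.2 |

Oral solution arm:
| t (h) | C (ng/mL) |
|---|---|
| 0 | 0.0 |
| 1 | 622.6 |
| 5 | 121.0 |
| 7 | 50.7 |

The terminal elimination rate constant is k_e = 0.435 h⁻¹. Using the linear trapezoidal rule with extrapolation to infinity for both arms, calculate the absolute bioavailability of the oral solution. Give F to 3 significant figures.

F = 0.230

Trapezoidal AUC_0→8 (IV):
  [0→4]: (817.3+143.5)/2 × 4 = 1921.6
  [4→6]: (143.5+60.1)/2 × 2 = 203.6
  [6→7.5]: (60.1+31.3)/2 × 1.5 = 68.55
  [7.5→8]: (31.3+25.2)/2 × 0.5 = 14.125
  Sum = 2207.875 ng/mL·h
IV tail: 25.2/0.435 = 57.931; AUC_iv,0→∞ = 2207.875 + 57.931 = 2265.806 ng/mL·h
Trapezoidal AUC_0→7 (oral solution):
  [0→1]: (0.0+622.6)/2 × 1 = 311.3
  [1→5]: (622.6+121.0)/2 × 4 = 1487.2
  [5→7]: (121.0+50.7)/2 × 2 = 171.7
  Sum = 1970.2 ng/mL·h
oral solution tail: 50.7/0.435 = 116.552; AUC_ev,0→∞ = 1970.2 + 116.552 = 2086.752 ng/mL·h
F = (AUC_ev/D_ev)/(AUC_iv/D_iv) = (2086.752/20)/(2265.806/5) = 104.3376/453.1612 = 0.2302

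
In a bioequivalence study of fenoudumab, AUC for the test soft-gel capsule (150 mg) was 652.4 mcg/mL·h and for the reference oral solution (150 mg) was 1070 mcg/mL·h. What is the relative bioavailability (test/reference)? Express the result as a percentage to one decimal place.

F_rel = 61.0%

F_rel = (AUC_test/D_test) / (AUC_ref/D_ref)
      = (652.4/150) / (1070/150)
      = 4.34933 / 7.13333 = 0.6097 = 60.97%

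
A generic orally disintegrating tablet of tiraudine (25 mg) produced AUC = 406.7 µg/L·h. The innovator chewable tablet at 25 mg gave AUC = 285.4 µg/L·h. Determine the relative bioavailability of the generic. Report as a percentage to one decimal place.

F_rel = (AUC_test/D_test) / (AUC_ref/D_ref)
      = (406.7/25) / (285.4/25)
      = 16.268 / 11.416 = 1.4250 = 142.50%

F_rel = 142.5%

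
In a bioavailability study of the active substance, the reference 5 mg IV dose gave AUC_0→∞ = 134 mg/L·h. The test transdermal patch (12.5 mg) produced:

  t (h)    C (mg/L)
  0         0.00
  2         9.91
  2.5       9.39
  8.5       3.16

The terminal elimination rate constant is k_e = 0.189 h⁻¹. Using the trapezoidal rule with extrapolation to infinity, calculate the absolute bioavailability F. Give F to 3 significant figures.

F = 0.206

Trapezoidal AUC_0→8.5 (transdermal patch):
  [0→2]: (0.00+9.91)/2 × 2 = 9.91
  [2→2.5]: (9.91+9.39)/2 × 0.5 = 4.825
  [2.5→8.5]: (9.39+3.16)/2 × 6 = 37.65
  Sum = 52.385 mg/L·h
Tail: C_last/k_e = 3.16/0.189 = 16.720
AUC_0→∞ (transdermal patch) = 52.385 + 16.720 = 69.105 mg/L·h
F = (AUC_ev/D_ev)/(AUC_iv/D_iv) = (69.105/12.5)/(134/5) = 5.5284/26.8 = 0.2063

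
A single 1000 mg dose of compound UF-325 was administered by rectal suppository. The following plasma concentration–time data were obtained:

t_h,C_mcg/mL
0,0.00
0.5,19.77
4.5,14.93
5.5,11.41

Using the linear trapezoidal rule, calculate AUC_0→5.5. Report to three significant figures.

Trapezoidal AUC_0→5.5:
  [0→0.5]: (0.00+19.77)/2 × 0.5 = 4.9425
  [0.5→4.5]: (19.77+14.93)/2 × 4 = 69.4
  [4.5→5.5]: (14.93+11.41)/2 × 1 = 13.17
  Sum = 87.5125 mcg/mL·h

AUC = 87.5 mcg/mL·h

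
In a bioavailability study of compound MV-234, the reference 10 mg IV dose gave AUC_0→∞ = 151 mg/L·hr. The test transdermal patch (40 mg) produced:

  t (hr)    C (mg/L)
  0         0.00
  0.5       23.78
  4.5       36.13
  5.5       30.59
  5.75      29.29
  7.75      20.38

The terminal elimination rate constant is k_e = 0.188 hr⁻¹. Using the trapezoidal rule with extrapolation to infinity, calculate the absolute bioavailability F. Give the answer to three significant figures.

F = 0.538

Trapezoidal AUC_0→7.75 (transdermal patch):
  [0→0.5]: (0.00+23.78)/2 × 0.5 = 5.945
  [0.5→4.5]: (23.78+36.13)/2 × 4 = 119.82
  [4.5→5.5]: (36.13+30.59)/2 × 1 = 33.36
  [5.5→5.75]: (30.59+29.29)/2 × 0.25 = 7.485
  [5.75→7.75]: (29.29+20.38)/2 × 2 = 49.67
  Sum = 216.28 mg/L·hr
Tail: C_last/k_e = 20.38/0.188 = 108.404
AUC_0→∞ (transdermal patch) = 216.28 + 108.404 = 324.684 mg/L·hr
F = (AUC_ev/D_ev)/(AUC_iv/D_iv) = (324.684/40)/(151/10) = 8.1171/15.1 = 0.5376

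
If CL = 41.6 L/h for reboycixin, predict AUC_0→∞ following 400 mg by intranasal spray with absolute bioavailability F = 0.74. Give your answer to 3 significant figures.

AUC = 7.12 mg/L·h

AUC_0→∞ = F × Dose / CL
        = 0.74 × 400 / 41.6 = 7.11538 mg/L·h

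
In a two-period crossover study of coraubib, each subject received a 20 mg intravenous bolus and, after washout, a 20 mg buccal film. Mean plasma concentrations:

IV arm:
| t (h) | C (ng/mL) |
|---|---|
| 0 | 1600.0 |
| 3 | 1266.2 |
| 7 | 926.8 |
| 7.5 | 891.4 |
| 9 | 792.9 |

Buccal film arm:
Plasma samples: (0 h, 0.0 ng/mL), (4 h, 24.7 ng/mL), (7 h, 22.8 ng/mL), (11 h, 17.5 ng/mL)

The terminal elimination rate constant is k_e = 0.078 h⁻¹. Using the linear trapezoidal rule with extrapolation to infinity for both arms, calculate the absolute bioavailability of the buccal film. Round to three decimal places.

Trapezoidal AUC_0→9 (IV):
  [0→3]: (1600.0+1266.2)/2 × 3 = 4299.3
  [3→7]: (1266.2+926.8)/2 × 4 = 4386.0
  [7→7.5]: (926.8+891.4)/2 × 0.5 = 454.55
  [7.5→9]: (891.4+792.9)/2 × 1.5 = 1263.225
  Sum = 10403.075 ng/mL·h
IV tail: 792.9/0.078 = 10165.385; AUC_iv,0→∞ = 10403.075 + 10165.385 = 20568.46 ng/mL·h
Trapezoidal AUC_0→11 (buccal film):
  [0→4]: (0.0+24.7)/2 × 4 = 49.4
  [4→7]: (24.7+22.8)/2 × 3 = 71.25
  [7→11]: (22.8+17.5)/2 × 4 = 80.6
  Sum = 201.25 ng/mL·h
buccal film tail: 17.5/0.078 = 224.359; AUC_ev,0→∞ = 201.25 + 224.359 = 425.609 ng/mL·h
F = (AUC_ev/D_ev)/(AUC_iv/D_iv) = (425.609/20)/(20568.46/20) = 21.28045/1028.423 = 0.0207

F = 0.021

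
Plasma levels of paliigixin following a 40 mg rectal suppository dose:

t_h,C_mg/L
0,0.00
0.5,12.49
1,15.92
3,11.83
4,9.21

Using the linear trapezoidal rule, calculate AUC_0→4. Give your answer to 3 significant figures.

AUC = 48.5 mg/L·h

Trapezoidal AUC_0→4:
  [0→0.5]: (0.00+12.49)/2 × 0.5 = 3.1225
  [0.5→1]: (12.49+15.92)/2 × 0.5 = 7.1025
  [1→3]: (15.92+11.83)/2 × 2 = 27.75
  [3→4]: (11.83+9.21)/2 × 1 = 10.52
  Sum = 48.495 mg/L·h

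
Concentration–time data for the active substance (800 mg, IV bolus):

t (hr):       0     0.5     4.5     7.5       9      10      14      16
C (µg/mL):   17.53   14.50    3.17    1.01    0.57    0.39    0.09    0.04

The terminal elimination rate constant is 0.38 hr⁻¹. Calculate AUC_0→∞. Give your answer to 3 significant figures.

Trapezoidal AUC_0→16:
  [0→0.5]: (17.53+14.50)/2 × 0.5 = 8.0075
  [0.5→4.5]: (14.50+3.17)/2 × 4 = 35.34
  [4.5→7.5]: (3.17+1.01)/2 × 3 = 6.27
  [7.5→9]: (1.01+0.57)/2 × 1.5 = 1.185
  [9→10]: (0.57+0.39)/2 × 1 = 0.48
  [10→14]: (0.39+0.09)/2 × 4 = 0.96
  [14→16]: (0.09+0.04)/2 × 2 = 0.13
  Sum = 52.3725 µg/mL·hr
Extrapolated tail: C_last / k_e = 0.04 / 0.38 = 0.105
AUC_0→∞ = 52.3725 + 0.105 = 52.4775 µg/mL·hr

AUC = 52.5 µg/mL·hr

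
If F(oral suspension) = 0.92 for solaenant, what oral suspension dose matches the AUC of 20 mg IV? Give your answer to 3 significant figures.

D_oral = 21.7 mg

For equal systemic exposure: F × D_ev = D_iv
D_ev = D_iv / F = 20 / 0.92 = 21.7391 mg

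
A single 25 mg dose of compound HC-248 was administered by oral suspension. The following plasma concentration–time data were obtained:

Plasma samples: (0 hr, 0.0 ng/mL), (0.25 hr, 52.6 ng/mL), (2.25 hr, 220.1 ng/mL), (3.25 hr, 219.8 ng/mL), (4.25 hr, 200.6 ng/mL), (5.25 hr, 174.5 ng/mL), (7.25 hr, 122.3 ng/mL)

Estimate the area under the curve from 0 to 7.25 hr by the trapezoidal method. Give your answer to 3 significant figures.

AUC = 1190 ng/mL·hr

Trapezoidal AUC_0→7.25:
  [0→0.25]: (0.0+52.6)/2 × 0.25 = 6.575
  [0.25→2.25]: (52.6+220.1)/2 × 2 = 272.7
  [2.25→3.25]: (220.1+219.8)/2 × 1 = 219.95
  [3.25→4.25]: (219.8+200.6)/2 × 1 = 210.2
  [4.25→5.25]: (200.6+174.5)/2 × 1 = 187.55
  [5.25→7.25]: (174.5+122.3)/2 × 2 = 296.8
  Sum = 1193.775 ng/mL·hr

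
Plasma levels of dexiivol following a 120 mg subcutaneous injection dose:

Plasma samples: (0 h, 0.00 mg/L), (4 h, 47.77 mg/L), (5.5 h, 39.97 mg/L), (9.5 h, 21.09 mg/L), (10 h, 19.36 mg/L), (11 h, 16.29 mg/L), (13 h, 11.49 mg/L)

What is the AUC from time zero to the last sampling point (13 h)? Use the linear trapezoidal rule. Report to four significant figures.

AUC = 339.2 mg/L·h

Trapezoidal AUC_0→13:
  [0→4]: (0.00+47.77)/2 × 4 = 95.54
  [4→5.5]: (47.77+39.97)/2 × 1.5 = 65.805
  [5.5→9.5]: (39.97+21.09)/2 × 4 = 122.12
  [9.5→10]: (21.09+19.36)/2 × 0.5 = 10.1125
  [10→11]: (19.36+16.29)/2 × 1 = 17.825
  [11→13]: (16.29+11.49)/2 × 2 = 27.78
  Sum = 339.1825 mg/L·h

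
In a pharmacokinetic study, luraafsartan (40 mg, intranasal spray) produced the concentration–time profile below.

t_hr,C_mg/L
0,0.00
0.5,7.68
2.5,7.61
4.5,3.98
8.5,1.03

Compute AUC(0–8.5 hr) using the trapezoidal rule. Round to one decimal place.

AUC = 38.8 mg/L·hr

Trapezoidal AUC_0→8.5:
  [0→0.5]: (0.00+7.68)/2 × 0.5 = 1.92
  [0.5→2.5]: (7.68+7.61)/2 × 2 = 15.29
  [2.5→4.5]: (7.61+3.98)/2 × 2 = 11.59
  [4.5→8.5]: (3.98+1.03)/2 × 4 = 10.02
  Sum = 38.82 mg/L·hr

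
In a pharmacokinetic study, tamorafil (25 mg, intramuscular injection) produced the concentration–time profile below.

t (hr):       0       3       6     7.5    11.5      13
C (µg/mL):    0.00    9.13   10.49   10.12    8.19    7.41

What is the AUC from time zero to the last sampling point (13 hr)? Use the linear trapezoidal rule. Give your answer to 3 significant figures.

AUC = 107 µg/mL·hr

Trapezoidal AUC_0→13:
  [0→3]: (0.00+9.13)/2 × 3 = 13.695
  [3→6]: (9.13+10.49)/2 × 3 = 29.43
  [6→7.5]: (10.49+10.12)/2 × 1.5 = 15.4575
  [7.5→11.5]: (10.12+8.19)/2 × 4 = 36.62
  [11.5→13]: (8.19+7.41)/2 × 1.5 = 11.7
  Sum = 106.9025 µg/mL·hr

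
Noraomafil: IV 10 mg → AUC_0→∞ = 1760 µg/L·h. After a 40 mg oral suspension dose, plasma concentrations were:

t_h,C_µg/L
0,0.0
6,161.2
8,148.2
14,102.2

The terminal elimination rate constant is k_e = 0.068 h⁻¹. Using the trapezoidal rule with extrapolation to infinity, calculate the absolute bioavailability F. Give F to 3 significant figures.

Trapezoidal AUC_0→14 (oral suspension):
  [0→6]: (0.0+161.2)/2 × 6 = 483.6
  [6→8]: (161.2+148.2)/2 × 2 = 309.4
  [8→14]: (148.2+102.2)/2 × 6 = 751.2
  Sum = 1544.2 µg/L·h
Tail: C_last/k_e = 102.2/0.068 = 1502.941
AUC_0→∞ (oral suspension) = 1544.2 + 1502.941 = 3047.141 µg/L·h
F = (AUC_ev/D_ev)/(AUC_iv/D_iv) = (3047.141/40)/(1760/10) = 76.178525/176 = 0.4328

F = 0.433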